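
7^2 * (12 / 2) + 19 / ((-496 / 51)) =144855 / 496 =292.05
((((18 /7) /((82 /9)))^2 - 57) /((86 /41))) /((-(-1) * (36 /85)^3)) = -119971161125 /335872656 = -357.19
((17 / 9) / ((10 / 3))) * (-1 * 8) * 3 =-68 / 5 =-13.60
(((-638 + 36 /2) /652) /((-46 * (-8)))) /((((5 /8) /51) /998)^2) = -321235194096 /18745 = -17137113.58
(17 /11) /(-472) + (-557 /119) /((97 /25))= -72494831 /59931256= -1.21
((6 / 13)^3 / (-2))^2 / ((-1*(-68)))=2916 / 82055753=0.00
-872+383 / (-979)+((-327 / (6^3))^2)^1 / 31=-137240994485 / 157329216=-872.32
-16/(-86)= 8/43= 0.19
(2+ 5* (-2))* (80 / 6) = -320 / 3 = -106.67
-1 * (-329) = 329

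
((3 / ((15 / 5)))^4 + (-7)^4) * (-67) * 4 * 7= -4506152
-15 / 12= -5 / 4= -1.25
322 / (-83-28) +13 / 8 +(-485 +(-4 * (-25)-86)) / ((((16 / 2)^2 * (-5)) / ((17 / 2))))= 798137 / 71040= 11.24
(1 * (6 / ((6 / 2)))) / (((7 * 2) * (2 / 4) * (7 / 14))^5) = 64 / 16807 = 0.00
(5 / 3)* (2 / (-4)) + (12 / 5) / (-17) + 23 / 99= -12491 / 16830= -0.74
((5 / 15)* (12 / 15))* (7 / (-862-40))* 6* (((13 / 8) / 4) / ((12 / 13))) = -1183 / 216480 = -0.01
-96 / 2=-48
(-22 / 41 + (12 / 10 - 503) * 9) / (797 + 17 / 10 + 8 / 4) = -1851862 / 328287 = -5.64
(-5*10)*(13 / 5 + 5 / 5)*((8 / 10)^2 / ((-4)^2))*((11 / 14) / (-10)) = 99 / 175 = 0.57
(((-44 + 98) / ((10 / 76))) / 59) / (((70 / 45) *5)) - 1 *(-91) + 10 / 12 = 5744479 / 61950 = 92.73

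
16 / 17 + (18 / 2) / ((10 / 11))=1843 / 170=10.84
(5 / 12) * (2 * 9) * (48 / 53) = 360 / 53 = 6.79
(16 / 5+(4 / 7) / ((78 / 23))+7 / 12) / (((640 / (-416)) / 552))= -496271 / 350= -1417.92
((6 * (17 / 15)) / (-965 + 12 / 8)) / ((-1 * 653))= 68 / 6291655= 0.00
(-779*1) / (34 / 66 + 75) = -25707 / 2492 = -10.32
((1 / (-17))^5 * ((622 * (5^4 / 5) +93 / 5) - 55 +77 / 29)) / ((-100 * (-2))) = -11268857 / 41175853000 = -0.00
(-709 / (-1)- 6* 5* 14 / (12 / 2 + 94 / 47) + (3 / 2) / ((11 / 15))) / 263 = 7244 / 2893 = 2.50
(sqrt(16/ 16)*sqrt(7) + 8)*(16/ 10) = 8*sqrt(7)/ 5 + 64/ 5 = 17.03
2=2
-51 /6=-17 /2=-8.50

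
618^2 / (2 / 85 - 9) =-42547.23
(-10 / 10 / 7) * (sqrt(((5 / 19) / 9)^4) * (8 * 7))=-200 / 29241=-0.01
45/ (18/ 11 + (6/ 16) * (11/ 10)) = 13200/ 601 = 21.96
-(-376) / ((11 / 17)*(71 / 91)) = 581672 / 781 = 744.78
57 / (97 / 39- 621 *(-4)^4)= -2223 / 6199967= -0.00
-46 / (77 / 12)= -552 / 77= -7.17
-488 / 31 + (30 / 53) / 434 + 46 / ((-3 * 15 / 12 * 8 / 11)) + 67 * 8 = 86842792 / 172515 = 503.39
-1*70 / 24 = -2.92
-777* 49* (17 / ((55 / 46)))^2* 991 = -23073010272732 / 3025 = -7627441412.47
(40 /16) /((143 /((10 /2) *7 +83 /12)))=2515 /3432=0.73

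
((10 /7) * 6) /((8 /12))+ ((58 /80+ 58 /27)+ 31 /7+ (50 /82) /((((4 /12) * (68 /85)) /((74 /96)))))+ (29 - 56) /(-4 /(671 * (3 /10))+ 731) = 11407319685737 /521251053120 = 21.88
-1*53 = -53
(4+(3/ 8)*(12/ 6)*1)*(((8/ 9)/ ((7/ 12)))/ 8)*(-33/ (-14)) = 209/ 98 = 2.13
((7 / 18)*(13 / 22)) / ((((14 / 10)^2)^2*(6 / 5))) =40625 / 814968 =0.05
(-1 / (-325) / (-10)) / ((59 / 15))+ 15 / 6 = 47936 / 19175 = 2.50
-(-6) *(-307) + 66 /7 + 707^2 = 3486115 /7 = 498016.43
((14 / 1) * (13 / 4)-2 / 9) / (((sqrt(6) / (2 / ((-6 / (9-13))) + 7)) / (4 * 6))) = 40750 * sqrt(6) / 27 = 3696.92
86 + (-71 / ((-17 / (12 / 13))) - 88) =410 / 221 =1.86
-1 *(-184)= 184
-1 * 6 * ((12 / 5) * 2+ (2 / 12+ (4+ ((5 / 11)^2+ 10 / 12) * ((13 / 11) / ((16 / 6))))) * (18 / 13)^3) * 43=-64444608819 / 14621035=-4407.66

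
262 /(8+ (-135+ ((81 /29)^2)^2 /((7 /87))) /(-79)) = 1766812327 /902189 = 1958.36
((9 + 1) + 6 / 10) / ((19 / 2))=106 / 95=1.12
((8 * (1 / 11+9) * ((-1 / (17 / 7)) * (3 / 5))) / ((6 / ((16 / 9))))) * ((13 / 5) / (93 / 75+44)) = -44800 / 146421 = -0.31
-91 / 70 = -13 / 10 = -1.30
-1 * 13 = -13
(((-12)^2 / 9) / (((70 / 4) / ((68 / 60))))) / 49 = 0.02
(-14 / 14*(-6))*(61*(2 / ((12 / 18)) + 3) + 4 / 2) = 2208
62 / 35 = 1.77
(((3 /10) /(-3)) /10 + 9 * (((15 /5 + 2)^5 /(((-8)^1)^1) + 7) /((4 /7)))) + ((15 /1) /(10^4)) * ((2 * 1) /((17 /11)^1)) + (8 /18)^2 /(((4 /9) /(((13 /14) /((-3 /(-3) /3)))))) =-6040.86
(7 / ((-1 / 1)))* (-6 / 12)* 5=35 / 2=17.50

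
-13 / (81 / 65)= -845 / 81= -10.43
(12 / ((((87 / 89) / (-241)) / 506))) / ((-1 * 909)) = 43412776 / 26361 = 1646.86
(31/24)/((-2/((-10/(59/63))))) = 3255/472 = 6.90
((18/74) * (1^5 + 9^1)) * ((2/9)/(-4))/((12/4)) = -5/111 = -0.05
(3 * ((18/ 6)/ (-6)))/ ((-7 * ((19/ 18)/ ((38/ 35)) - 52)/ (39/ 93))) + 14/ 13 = 5571680/ 5182177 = 1.08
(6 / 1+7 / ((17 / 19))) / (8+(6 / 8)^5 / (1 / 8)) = 30080 / 21539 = 1.40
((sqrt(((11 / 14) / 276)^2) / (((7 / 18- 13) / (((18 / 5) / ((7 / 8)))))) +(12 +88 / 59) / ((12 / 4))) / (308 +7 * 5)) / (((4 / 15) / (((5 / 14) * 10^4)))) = 6362432150000 / 36240480311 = 175.56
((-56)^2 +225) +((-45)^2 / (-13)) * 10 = 23443 / 13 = 1803.31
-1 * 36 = -36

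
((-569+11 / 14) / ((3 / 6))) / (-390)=1591 / 546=2.91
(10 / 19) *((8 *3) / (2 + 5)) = 240 / 133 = 1.80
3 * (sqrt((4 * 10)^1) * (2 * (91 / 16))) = 273 * sqrt(10) / 4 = 215.83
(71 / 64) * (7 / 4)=497 / 256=1.94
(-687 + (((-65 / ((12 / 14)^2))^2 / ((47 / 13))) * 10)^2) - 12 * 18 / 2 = 434774158677381505 / 927567936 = 468724868.34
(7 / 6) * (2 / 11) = 7 / 33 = 0.21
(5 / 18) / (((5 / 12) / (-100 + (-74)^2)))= 3584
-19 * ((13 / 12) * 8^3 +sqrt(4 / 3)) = -31616 / 3 - 38 * sqrt(3) / 3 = -10560.61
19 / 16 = 1.19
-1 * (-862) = 862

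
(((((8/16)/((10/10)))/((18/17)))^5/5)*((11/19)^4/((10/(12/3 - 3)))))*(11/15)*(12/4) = 228669389707/1970003130624000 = 0.00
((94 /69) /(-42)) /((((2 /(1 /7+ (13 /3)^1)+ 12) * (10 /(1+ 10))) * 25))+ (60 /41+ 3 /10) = 7660274308 /4344283125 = 1.76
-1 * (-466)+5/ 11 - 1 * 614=-1623/ 11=-147.55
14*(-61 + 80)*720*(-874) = -167388480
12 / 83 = 0.14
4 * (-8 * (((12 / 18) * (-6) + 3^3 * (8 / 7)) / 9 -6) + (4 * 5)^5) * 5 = 4032030400 / 63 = 64000482.54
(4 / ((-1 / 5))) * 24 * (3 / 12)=-120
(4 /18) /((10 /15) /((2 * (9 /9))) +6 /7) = 14 /75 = 0.19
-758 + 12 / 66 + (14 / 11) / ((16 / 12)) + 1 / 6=-24971 / 33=-756.70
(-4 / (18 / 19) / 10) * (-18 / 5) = 38 / 25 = 1.52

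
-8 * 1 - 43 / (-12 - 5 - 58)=-557 / 75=-7.43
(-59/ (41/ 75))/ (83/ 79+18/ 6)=-69915/ 2624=-26.64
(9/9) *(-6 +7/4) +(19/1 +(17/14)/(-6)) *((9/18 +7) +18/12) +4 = 2365/14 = 168.93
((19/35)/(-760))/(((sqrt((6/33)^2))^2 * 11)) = -0.00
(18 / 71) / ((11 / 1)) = 18 / 781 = 0.02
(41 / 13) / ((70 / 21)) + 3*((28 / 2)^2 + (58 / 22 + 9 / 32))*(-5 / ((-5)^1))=13675353 / 22880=597.70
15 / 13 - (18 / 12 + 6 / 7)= -219 / 182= -1.20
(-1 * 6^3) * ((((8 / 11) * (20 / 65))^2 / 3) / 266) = -36864 / 2719717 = -0.01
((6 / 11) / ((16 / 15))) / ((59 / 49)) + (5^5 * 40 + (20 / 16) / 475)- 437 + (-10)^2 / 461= 28323734839673 / 227383640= 124563.64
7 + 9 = 16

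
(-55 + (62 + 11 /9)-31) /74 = -205 /666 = -0.31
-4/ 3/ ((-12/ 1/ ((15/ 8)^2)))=25/ 64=0.39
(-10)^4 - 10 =9990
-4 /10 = -2 /5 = -0.40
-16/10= -8/5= -1.60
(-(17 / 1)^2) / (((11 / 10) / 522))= -1508580 / 11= -137143.64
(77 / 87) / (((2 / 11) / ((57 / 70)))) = 2299 / 580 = 3.96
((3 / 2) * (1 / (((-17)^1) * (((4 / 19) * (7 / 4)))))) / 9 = -0.03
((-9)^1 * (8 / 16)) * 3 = -27 / 2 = -13.50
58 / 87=2 / 3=0.67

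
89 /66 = 1.35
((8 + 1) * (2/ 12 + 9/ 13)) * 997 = 200397/ 26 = 7707.58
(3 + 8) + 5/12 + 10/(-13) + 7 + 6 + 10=5249/156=33.65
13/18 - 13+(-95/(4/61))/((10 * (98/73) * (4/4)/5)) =-3893947/7056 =-551.86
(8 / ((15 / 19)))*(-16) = -2432 / 15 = -162.13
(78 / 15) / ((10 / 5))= 13 / 5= 2.60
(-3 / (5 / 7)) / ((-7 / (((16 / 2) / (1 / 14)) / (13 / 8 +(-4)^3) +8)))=9288 / 2495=3.72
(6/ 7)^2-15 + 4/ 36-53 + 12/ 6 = -28733/ 441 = -65.15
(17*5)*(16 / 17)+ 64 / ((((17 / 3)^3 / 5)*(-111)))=14539600 / 181781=79.98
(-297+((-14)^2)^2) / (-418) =-38119 / 418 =-91.19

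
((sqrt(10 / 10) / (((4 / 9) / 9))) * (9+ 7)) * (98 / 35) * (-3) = -13608 / 5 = -2721.60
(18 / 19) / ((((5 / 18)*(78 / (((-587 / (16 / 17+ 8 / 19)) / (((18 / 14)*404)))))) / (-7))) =0.25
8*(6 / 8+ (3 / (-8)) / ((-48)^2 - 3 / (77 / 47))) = 6.00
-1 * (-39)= 39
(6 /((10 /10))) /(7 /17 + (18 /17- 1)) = 12.75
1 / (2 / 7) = 7 / 2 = 3.50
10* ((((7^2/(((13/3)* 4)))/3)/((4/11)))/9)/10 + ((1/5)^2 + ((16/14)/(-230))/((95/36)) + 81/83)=3094048063/2376475920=1.30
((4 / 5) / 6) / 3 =2 / 45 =0.04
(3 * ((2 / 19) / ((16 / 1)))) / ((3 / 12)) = 0.08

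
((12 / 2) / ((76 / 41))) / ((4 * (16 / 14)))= 861 / 1216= 0.71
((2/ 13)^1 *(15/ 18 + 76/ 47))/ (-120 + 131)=691/ 20163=0.03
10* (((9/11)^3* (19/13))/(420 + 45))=9234/536393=0.02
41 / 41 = 1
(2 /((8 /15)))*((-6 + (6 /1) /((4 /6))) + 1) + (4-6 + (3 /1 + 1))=17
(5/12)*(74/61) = 185/366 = 0.51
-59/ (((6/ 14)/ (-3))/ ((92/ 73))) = 520.49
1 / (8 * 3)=1 / 24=0.04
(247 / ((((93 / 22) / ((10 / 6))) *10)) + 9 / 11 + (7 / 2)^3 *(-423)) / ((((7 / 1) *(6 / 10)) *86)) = -2225094785 / 44340912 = -50.18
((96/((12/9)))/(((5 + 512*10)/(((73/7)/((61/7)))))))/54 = 292/937875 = 0.00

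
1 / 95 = 0.01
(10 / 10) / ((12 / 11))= 11 / 12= 0.92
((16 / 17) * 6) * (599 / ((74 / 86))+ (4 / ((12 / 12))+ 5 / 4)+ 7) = 4000.29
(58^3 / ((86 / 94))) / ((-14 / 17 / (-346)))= 26969746424 / 301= 89600486.46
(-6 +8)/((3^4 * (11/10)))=20/891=0.02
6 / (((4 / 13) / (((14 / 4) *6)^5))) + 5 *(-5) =159279889 / 2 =79639944.50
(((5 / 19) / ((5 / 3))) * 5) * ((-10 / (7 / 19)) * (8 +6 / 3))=-1500 / 7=-214.29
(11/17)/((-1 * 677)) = -11/11509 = -0.00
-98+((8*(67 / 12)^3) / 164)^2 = -32517875879 / 1254859776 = -25.91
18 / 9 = 2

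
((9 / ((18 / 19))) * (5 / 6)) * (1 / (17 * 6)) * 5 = 475 / 1224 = 0.39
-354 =-354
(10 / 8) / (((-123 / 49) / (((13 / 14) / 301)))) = -65 / 42312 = -0.00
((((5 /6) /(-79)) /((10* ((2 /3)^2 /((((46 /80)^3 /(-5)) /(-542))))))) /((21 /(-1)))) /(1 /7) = 12167 /219228160000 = 0.00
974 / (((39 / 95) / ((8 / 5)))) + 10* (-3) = 146878 / 39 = 3766.10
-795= -795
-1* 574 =-574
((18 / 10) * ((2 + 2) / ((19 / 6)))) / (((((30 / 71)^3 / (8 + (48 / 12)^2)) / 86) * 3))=246242768 / 11875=20736.23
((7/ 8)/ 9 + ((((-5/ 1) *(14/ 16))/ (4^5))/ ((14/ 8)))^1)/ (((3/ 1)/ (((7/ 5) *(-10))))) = -12229/ 27648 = -0.44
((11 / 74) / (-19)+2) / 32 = 2801 / 44992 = 0.06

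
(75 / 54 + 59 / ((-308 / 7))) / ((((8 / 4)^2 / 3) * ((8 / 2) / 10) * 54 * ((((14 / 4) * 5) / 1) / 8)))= 19 / 24948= 0.00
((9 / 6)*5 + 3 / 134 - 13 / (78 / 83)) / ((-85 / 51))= 2537 / 670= 3.79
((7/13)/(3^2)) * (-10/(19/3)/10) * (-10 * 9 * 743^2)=115930290/247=469353.40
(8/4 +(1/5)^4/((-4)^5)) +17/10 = 2367999/640000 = 3.70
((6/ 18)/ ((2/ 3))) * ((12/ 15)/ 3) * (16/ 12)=8/ 45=0.18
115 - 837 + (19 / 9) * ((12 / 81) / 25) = -4386074 / 6075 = -721.99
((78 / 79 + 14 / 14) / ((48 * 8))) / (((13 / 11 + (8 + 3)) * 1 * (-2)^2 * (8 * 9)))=1727 / 1170726912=0.00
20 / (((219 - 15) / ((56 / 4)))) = 70 / 51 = 1.37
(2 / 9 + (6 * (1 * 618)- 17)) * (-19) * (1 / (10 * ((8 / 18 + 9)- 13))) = 631199 / 320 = 1972.50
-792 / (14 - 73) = 792 / 59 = 13.42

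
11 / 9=1.22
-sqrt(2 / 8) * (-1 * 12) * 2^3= 48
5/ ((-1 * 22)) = -0.23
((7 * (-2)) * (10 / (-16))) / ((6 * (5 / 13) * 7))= 13 / 24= 0.54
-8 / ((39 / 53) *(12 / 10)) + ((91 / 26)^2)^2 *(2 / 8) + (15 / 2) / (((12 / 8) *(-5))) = 205589 / 7488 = 27.46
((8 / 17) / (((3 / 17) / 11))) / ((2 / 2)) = 88 / 3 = 29.33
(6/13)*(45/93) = 90/403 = 0.22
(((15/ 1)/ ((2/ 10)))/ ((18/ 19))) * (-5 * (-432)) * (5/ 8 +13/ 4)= 662625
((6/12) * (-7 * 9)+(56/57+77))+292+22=41095/114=360.48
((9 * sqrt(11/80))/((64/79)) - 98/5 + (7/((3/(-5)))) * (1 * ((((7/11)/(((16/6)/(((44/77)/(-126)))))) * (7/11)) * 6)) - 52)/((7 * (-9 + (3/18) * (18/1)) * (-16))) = -259733/2439360 + 237 * sqrt(55)/286720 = -0.10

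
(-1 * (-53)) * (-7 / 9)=-371 / 9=-41.22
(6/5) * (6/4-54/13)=-207/65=-3.18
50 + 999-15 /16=16769 /16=1048.06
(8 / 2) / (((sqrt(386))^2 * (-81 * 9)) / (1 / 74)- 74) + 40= 416464598 / 10411615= 40.00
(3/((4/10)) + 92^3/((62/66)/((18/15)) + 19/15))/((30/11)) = 1130677295/8116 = 139314.60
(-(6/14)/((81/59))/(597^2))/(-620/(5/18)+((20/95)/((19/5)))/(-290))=617671/1574018721819810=0.00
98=98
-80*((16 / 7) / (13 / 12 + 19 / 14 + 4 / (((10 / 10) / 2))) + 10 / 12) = -221480 / 2631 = -84.18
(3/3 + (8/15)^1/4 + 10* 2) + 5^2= 692/15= 46.13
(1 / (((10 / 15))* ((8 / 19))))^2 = 3249 / 256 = 12.69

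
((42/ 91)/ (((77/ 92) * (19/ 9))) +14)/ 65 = 271234/ 1236235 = 0.22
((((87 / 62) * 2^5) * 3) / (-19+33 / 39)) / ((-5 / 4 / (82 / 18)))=247312 / 9145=27.04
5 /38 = 0.13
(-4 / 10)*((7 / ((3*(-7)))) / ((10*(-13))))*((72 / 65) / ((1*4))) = -6 / 21125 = -0.00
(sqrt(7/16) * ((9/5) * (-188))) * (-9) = 3807 * sqrt(7)/5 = 2014.48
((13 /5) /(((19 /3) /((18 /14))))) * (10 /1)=702 /133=5.28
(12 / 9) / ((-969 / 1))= -4 / 2907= -0.00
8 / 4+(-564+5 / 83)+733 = 14198 / 83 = 171.06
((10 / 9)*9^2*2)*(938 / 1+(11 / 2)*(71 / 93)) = 5257470 / 31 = 169595.81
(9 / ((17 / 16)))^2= 20736 / 289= 71.75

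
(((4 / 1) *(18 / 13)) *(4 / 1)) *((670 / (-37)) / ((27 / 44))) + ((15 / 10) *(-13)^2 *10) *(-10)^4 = 36579106640 / 1443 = 25349346.25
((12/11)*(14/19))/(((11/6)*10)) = 504/11495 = 0.04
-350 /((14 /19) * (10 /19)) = -1805 /2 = -902.50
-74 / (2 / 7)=-259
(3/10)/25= 3/250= 0.01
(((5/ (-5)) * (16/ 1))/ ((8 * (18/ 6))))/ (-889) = 2/ 2667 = 0.00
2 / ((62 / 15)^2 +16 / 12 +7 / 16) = 7200 / 67879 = 0.11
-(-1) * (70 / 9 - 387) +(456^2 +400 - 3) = 1871584 / 9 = 207953.78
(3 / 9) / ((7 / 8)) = 8 / 21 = 0.38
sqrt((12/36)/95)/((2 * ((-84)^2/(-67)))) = -67 * sqrt(285)/4021920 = -0.00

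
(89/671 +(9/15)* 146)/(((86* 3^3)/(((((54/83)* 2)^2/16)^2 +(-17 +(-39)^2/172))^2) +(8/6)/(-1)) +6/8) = 15616431621385365013481694036/6125156306401152278690844995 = 2.55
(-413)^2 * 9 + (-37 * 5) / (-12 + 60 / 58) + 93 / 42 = 1535140.09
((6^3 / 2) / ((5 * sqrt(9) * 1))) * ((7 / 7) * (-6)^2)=1296 / 5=259.20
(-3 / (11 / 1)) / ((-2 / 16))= 24 / 11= 2.18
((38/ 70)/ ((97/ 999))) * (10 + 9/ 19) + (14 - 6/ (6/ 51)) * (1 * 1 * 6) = -554889/ 3395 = -163.44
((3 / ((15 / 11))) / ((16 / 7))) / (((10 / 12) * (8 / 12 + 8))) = 0.13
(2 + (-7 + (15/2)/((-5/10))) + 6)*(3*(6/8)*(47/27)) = -329/6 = -54.83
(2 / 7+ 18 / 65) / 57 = 256 / 25935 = 0.01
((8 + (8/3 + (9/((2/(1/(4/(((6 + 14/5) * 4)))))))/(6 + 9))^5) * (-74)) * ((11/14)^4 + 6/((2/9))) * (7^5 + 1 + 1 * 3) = -818292858588243034445681/5697685546875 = -143618466104.55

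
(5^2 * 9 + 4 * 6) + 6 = 255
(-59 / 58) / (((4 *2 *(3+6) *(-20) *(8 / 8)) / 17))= 1003 / 83520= 0.01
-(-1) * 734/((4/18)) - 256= 3047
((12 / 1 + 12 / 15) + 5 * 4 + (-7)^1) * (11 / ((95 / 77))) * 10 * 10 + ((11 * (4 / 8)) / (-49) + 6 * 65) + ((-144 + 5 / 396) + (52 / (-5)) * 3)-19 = 42763535209 / 1843380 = 23198.44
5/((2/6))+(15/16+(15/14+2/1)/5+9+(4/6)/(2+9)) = 473317/18480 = 25.61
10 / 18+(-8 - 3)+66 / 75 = -9.56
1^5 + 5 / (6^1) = 11 / 6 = 1.83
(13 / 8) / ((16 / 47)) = 611 / 128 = 4.77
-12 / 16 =-3 / 4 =-0.75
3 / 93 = 1 / 31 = 0.03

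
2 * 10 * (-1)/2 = -10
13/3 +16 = 61/3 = 20.33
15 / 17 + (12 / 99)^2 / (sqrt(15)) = 16*sqrt(15) / 16335 + 15 / 17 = 0.89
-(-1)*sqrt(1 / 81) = 1 / 9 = 0.11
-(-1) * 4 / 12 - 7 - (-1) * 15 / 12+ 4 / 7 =-407 / 84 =-4.85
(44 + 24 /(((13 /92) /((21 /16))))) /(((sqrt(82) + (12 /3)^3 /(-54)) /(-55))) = -69564825 * sqrt(82) /381901 - 82447200 /381901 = -1865.36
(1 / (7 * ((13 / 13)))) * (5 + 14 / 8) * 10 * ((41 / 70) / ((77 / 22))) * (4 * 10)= 22140 / 343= 64.55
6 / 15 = 2 / 5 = 0.40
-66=-66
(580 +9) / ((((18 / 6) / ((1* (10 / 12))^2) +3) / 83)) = 1222175 / 183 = 6678.55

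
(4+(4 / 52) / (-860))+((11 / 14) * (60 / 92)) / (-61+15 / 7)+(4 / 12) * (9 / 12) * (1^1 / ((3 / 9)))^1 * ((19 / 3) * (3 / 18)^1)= 380029043 / 79456260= 4.78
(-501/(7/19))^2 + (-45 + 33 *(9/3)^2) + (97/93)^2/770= 86218490571373/46618110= 1849463.45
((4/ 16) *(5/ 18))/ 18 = 5/ 1296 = 0.00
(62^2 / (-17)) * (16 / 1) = -61504 / 17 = -3617.88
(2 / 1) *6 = 12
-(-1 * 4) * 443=1772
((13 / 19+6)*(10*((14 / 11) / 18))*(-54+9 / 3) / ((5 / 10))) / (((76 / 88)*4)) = -151130 / 1083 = -139.55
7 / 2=3.50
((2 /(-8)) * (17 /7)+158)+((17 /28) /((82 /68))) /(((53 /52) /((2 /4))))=9591439 /60844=157.64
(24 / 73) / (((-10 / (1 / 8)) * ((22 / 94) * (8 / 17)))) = -2397 / 64240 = -0.04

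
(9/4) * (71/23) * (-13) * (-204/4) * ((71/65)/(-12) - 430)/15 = -1214740491/9200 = -132037.01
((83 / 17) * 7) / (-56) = -0.61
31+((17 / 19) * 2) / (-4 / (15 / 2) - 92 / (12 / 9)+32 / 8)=578477 / 18677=30.97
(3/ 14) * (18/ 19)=27/ 133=0.20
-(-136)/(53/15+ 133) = 255/256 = 1.00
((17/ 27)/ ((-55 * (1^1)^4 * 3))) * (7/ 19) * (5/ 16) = -119/ 270864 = -0.00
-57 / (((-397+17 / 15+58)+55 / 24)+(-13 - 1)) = 760 / 4661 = 0.16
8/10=4/5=0.80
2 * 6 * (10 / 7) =120 / 7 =17.14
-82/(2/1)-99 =-140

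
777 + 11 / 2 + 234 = 2033 / 2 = 1016.50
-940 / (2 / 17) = -7990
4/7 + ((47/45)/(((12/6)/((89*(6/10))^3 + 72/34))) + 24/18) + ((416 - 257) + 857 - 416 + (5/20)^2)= 286041167549/3570000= 80123.58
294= 294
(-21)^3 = -9261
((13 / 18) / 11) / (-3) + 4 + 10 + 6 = 11867 / 594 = 19.98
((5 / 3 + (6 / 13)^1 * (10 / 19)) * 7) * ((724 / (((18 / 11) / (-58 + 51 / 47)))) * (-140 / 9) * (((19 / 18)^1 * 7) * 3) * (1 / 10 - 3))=-149924842009250 / 445419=-336592830.59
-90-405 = -495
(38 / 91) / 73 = 0.01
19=19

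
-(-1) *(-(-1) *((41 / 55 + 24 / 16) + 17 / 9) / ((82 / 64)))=65488 / 20295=3.23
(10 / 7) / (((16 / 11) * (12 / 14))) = 55 / 48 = 1.15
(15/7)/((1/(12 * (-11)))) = -1980/7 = -282.86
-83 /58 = -1.43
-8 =-8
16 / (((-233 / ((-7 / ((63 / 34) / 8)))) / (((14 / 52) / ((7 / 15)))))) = 10880 / 9087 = 1.20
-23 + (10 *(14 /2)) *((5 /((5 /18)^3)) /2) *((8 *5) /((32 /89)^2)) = 40420495 /16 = 2526280.94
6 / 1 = 6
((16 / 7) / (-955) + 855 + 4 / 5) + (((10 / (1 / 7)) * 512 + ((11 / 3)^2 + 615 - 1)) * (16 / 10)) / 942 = 26006599709 / 28337715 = 917.74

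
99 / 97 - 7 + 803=77311 / 97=797.02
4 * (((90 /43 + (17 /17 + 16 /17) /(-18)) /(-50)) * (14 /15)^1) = -121898 /822375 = -0.15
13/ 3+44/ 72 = 89/ 18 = 4.94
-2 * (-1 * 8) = 16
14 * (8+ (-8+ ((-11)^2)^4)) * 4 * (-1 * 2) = -24008194672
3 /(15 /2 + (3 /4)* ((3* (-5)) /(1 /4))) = -2 /25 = -0.08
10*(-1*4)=-40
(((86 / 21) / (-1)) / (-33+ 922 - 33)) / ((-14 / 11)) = 473 / 125832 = 0.00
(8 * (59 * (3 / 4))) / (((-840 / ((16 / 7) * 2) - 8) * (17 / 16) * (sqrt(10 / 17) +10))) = -384 / 2197 +192 * sqrt(170) / 186745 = -0.16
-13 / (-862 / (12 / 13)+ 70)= 78 / 5183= 0.02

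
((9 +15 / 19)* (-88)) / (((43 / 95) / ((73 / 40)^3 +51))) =-3737036391 / 34400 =-108634.78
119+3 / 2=241 / 2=120.50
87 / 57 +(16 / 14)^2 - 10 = -6673 / 931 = -7.17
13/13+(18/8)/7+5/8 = 1.95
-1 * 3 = -3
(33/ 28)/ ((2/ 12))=99/ 14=7.07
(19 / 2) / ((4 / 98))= 232.75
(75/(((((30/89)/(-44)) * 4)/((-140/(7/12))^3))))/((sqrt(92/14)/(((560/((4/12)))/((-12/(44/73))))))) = -104209459200000 * sqrt(322)/1679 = -1113741446835.46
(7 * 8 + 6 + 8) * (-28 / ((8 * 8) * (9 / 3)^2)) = -245 / 72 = -3.40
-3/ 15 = -1/ 5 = -0.20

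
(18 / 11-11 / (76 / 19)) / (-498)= 49 / 21912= 0.00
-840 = -840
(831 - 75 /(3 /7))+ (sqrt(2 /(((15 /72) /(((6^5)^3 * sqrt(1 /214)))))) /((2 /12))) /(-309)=-6718464 * 107^(3 /4) * 2^(1 /4) * sqrt(5) /55105+ 656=-10129.97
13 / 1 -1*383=-370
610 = 610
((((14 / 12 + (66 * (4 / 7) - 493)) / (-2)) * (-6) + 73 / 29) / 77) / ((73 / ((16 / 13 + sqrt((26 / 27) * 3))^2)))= -1848966155 / 1735556823 - 8833520 * sqrt(26) / 44501457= -2.08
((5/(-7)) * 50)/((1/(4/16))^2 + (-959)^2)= -250/6437879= -0.00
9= 9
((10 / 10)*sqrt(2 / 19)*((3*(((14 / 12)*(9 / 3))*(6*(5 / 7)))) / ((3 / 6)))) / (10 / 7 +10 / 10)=630*sqrt(38) / 323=12.02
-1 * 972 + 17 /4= -3871 /4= -967.75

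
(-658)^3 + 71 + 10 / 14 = -1994231682 / 7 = -284890240.29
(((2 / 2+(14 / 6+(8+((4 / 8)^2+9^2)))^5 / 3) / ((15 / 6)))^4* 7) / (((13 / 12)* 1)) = 3519004389119678412633243000000000000.00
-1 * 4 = -4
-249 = -249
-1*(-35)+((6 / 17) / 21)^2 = 495639 / 14161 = 35.00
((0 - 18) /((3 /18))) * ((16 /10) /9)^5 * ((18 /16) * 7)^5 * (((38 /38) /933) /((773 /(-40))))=4840416 /150251875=0.03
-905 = -905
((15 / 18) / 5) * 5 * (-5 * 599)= -14975 / 6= -2495.83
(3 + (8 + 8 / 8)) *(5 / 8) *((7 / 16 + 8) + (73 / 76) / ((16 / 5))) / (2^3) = 159375 / 19456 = 8.19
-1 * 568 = -568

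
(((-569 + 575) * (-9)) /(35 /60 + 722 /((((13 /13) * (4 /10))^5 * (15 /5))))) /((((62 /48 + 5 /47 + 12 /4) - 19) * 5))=974592 /30969680105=0.00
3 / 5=0.60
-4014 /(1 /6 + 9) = -24084 /55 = -437.89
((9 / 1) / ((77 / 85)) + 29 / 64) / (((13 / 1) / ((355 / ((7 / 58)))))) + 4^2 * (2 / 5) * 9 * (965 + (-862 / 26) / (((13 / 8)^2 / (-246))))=44684072654131 / 189469280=235838.09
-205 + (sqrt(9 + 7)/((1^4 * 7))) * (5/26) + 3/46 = -857397/4186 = -204.82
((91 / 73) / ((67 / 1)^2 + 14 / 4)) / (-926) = -91 / 303684015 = -0.00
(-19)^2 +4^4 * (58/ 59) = 36147/ 59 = 612.66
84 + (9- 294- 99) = -300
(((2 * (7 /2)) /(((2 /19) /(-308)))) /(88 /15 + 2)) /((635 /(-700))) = 21506100 /7493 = 2870.16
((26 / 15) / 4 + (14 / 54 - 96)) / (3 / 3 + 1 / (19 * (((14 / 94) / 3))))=-3422489 / 73980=-46.26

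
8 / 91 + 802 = 72990 / 91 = 802.09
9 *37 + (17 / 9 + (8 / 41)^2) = 5067110 / 15129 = 334.93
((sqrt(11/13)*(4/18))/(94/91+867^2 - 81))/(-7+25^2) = 0.00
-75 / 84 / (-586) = 25 / 16408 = 0.00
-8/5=-1.60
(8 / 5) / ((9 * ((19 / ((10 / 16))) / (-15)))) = -5 / 57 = -0.09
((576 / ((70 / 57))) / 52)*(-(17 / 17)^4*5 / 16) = -513 / 182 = -2.82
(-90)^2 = 8100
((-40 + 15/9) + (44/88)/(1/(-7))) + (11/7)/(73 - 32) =-71971/1722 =-41.80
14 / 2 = 7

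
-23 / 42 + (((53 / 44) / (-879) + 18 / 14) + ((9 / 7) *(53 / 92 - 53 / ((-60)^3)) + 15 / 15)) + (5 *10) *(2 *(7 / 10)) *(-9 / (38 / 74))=-289708815940097 / 236619768000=-1224.36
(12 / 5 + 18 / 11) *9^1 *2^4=31968 / 55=581.24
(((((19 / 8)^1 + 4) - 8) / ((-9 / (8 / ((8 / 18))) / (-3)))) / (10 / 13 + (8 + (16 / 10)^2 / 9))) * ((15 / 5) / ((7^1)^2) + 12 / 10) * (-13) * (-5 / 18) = -50915475 / 10380944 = -4.90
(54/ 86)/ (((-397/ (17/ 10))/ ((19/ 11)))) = -0.00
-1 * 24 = -24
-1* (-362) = 362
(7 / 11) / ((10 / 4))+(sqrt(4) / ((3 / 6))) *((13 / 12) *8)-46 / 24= 7261 / 220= 33.00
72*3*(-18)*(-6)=23328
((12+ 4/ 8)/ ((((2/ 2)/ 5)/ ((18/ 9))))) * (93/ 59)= 11625/ 59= 197.03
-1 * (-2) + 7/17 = 41/17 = 2.41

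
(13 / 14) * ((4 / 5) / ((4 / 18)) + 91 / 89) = 26741 / 6230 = 4.29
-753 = -753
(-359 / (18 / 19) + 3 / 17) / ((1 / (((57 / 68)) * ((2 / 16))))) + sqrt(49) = -1813741 / 55488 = -32.69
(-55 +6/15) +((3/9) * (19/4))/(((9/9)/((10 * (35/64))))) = -88207/1920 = -45.94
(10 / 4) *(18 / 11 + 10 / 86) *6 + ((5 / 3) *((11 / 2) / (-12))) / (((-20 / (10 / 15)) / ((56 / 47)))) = 31596451 / 1200474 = 26.32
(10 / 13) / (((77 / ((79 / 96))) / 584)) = 28835 / 6006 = 4.80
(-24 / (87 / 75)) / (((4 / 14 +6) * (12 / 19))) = -3325 / 638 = -5.21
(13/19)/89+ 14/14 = 1704/1691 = 1.01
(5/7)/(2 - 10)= -5/56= -0.09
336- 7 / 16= 5369 / 16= 335.56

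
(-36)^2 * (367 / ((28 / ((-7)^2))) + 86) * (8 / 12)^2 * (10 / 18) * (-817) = -190393680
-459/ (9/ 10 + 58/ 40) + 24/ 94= -9168/ 47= -195.06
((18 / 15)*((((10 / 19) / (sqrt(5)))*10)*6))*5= 720*sqrt(5) / 19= 84.74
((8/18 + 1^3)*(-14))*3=-182/3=-60.67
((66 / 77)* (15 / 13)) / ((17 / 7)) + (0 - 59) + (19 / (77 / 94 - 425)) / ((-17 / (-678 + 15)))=-60.34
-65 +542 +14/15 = 7169/15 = 477.93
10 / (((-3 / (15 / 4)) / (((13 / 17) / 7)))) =-325 / 238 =-1.37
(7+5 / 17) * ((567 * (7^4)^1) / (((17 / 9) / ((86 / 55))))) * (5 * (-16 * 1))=-2090536947072 / 3179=-657608350.76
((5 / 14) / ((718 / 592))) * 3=2220 / 2513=0.88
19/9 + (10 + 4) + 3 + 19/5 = 1031/45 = 22.91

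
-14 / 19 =-0.74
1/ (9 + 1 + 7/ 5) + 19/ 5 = 1108/ 285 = 3.89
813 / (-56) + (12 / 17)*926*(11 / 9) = 784.38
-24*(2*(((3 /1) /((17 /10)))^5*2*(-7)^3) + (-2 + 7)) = 799980017160 /1419857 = 563422.95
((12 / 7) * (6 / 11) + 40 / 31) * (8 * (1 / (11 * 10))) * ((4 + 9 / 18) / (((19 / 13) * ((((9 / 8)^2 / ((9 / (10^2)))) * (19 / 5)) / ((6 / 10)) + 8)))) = 19888128 / 3873826495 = 0.01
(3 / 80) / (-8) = -3 / 640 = -0.00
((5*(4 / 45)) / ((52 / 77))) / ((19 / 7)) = 539 / 2223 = 0.24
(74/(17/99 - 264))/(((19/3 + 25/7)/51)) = -3923073/2716376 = -1.44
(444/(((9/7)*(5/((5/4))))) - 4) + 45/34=8533/102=83.66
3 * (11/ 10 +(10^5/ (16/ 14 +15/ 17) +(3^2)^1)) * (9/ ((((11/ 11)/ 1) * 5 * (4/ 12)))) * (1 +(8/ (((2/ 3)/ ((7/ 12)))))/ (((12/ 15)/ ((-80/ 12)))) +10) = -228169661697/ 6025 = -37870483.27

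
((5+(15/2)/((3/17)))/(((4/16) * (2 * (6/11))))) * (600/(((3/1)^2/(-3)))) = -104500/3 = -34833.33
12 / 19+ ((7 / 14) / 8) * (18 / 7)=843 / 1064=0.79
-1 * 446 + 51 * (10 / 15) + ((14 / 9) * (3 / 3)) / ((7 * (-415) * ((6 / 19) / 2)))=-4616498 / 11205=-412.00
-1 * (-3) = 3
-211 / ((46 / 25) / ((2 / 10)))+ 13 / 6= -1433 / 69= -20.77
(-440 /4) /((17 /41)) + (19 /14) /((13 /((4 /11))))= -4513864 /17017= -265.26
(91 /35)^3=2197 /125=17.58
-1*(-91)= 91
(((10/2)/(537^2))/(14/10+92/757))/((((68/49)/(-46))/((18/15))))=-4265695/9410730069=-0.00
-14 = -14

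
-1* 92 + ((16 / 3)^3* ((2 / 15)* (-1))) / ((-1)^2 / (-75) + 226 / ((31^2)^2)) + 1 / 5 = 1453.60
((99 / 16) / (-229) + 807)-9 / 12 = 2954001 / 3664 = 806.22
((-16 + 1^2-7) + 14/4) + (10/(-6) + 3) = -103/6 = -17.17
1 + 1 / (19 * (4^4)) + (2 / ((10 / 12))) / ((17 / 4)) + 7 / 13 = 11305041 / 5374720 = 2.10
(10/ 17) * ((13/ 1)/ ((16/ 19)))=1235/ 136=9.08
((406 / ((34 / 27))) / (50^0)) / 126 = 87 / 34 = 2.56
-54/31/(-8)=27/124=0.22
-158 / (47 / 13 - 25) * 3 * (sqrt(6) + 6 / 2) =120.79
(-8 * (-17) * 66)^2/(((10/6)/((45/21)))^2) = 6526054656/49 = 133184788.90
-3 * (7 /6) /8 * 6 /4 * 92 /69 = -7 /8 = -0.88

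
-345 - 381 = -726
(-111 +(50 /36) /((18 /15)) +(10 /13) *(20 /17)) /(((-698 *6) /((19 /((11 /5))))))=247011685 /1099551024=0.22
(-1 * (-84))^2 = 7056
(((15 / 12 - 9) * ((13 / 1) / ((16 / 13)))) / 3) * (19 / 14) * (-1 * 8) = 99541 / 336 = 296.25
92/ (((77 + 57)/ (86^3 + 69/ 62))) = 907017443/ 2077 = 436695.93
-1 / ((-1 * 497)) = 1 / 497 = 0.00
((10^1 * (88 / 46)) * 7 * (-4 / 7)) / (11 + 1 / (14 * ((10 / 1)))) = -246400 / 35443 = -6.95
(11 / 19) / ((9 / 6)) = 22 / 57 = 0.39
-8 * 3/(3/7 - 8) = 168/53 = 3.17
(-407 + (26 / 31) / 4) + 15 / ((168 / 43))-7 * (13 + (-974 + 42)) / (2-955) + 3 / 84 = -96822003 / 236344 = -409.67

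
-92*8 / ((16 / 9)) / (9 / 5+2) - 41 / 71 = -147749 / 1349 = -109.52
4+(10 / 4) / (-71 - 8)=627 / 158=3.97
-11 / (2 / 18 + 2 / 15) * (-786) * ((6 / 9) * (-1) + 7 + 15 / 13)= 3442680 / 13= 264821.54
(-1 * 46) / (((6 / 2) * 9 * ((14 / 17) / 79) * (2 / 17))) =-525113 / 378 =-1389.19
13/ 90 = 0.14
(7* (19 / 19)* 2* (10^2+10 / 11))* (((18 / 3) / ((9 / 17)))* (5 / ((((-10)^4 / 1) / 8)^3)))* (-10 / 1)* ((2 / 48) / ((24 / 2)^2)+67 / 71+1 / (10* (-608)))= -96867545453 / 250408125000000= -0.00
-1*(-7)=7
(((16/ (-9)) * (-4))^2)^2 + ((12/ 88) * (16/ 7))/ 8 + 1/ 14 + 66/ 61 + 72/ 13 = 2563.84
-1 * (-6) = 6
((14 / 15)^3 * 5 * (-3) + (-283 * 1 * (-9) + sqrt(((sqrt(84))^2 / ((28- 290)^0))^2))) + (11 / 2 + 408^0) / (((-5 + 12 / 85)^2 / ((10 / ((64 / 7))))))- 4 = 917600800153 / 350884800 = 2615.11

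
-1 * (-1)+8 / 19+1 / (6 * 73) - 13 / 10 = 2566 / 20805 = 0.12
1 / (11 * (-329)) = -1 / 3619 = -0.00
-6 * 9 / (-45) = 6 / 5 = 1.20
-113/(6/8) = -452/3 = -150.67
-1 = -1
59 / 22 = 2.68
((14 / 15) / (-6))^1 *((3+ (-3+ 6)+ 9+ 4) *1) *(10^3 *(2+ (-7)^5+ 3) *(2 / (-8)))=-111733300 / 9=-12414811.11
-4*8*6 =-192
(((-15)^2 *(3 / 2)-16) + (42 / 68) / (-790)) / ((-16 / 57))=-492221733 / 429760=-1145.34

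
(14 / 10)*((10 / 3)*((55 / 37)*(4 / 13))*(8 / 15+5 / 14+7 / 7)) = 17468 / 4329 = 4.04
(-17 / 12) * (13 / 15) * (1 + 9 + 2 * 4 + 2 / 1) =-221 / 9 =-24.56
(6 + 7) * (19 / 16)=247 / 16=15.44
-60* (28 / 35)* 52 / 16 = -156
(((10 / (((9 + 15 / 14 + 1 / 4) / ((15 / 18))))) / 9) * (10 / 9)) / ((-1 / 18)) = -14000 / 7803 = -1.79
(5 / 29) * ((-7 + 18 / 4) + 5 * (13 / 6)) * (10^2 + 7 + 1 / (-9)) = 120250 / 783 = 153.58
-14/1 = -14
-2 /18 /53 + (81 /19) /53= 710 /9063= 0.08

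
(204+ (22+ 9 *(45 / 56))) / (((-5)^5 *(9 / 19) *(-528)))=0.00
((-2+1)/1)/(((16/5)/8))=-5/2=-2.50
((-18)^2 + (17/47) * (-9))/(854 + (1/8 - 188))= 120600/250463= 0.48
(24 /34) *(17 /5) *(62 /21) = 248 /35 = 7.09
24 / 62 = 12 / 31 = 0.39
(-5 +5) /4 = 0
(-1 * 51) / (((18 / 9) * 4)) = -51 / 8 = -6.38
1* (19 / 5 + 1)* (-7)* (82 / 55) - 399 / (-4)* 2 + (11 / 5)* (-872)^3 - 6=-802296287207 / 550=-1458720522.19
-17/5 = -3.40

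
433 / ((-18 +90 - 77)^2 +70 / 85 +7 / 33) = 16.63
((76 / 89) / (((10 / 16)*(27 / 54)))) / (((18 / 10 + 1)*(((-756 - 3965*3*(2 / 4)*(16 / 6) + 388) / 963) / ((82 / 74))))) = -0.06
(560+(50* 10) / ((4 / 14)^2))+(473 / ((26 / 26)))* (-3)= 5266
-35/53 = -0.66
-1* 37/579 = -37/579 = -0.06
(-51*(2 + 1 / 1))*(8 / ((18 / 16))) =-1088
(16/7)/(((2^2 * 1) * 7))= 4/49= 0.08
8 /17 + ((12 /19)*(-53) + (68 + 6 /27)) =102382 /2907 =35.22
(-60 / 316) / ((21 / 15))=-75 / 553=-0.14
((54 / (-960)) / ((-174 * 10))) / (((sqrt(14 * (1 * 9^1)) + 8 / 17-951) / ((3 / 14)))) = -2472327 / 339191065606400-7803 * sqrt(14) / 339191065606400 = -0.00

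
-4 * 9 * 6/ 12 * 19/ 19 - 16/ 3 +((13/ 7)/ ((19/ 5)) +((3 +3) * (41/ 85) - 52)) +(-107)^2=385852634/ 33915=11377.05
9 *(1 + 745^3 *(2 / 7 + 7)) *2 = 379587147876 / 7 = 54226735410.86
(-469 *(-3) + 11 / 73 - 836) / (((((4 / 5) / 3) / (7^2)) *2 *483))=729645 / 6716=108.64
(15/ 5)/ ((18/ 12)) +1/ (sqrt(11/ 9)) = 2.90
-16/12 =-4/3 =-1.33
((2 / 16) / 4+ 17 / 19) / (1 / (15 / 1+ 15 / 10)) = 18579 / 1216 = 15.28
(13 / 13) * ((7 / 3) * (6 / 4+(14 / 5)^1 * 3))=23.10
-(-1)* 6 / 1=6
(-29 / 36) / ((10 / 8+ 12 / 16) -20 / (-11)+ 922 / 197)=-62843 / 662976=-0.09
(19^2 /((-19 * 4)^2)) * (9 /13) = 0.04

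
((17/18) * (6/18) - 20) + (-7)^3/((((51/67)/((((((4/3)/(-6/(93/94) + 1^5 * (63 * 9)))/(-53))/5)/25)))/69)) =-2080637848259/105755550750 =-19.67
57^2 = 3249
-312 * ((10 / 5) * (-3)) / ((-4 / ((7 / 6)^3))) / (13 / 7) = -2401 / 6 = -400.17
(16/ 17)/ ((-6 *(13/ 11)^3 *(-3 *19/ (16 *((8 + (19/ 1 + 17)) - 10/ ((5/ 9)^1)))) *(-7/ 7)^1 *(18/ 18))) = -340736/ 491283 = -0.69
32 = 32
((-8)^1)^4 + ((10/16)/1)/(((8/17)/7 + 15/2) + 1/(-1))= 25608787/6252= 4096.10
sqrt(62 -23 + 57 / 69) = 2 * sqrt(5267) / 23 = 6.31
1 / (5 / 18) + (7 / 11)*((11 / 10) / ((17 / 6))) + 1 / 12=4009 / 1020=3.93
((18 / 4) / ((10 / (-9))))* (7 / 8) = -567 / 160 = -3.54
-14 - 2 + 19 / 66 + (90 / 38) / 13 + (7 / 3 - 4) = -280339 / 16302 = -17.20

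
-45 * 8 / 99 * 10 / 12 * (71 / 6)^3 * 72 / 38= -17895550 / 1881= -9513.85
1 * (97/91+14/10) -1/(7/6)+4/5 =2.41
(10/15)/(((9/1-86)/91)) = -26/33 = -0.79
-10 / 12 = -5 / 6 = -0.83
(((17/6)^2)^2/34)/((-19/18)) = -1.80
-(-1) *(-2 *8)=-16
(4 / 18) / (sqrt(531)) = 2 * sqrt(59) / 1593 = 0.01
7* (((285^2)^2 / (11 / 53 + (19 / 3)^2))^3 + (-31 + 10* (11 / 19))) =4145196265238149585029042242559281837321 / 135153392648192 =30670308632415980295678140.00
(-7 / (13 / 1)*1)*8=-4.31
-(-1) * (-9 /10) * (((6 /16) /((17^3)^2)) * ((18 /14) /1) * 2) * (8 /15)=-81 /4224074575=-0.00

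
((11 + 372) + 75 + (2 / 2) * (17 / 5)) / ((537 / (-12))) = -9228 / 895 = -10.31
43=43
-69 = -69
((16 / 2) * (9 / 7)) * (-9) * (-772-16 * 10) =603936 / 7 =86276.57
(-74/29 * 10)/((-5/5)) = 740/29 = 25.52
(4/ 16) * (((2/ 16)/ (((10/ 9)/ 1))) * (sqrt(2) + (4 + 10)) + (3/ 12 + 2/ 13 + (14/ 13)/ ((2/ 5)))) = 9 * sqrt(2)/ 320 + 2429/ 2080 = 1.21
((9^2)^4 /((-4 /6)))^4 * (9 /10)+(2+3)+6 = 2503155504993241601315571986087609 /160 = 15644721906207760008222320000000.00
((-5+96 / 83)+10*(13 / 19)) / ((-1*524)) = -4729 / 826348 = -0.01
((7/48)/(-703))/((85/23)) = -161/2868240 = -0.00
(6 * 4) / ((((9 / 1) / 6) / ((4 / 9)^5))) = 0.28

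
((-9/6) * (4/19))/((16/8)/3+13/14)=-252/1273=-0.20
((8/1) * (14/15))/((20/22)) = 616/75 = 8.21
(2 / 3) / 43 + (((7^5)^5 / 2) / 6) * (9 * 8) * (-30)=-31139613348597264996738538 / 129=-241392351539513682145260.00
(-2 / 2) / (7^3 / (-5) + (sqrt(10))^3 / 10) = 25* sqrt(10) / 117399 + 1715 / 117399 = 0.02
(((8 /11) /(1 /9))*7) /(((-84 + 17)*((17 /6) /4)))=-12096 /12529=-0.97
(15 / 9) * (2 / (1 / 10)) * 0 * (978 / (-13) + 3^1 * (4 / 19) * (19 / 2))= 0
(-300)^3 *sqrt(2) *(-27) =729000000 *sqrt(2) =1030961686.97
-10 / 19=-0.53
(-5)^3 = -125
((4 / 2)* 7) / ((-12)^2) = 7 / 72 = 0.10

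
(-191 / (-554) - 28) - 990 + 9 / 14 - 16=-2003011 / 1939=-1033.01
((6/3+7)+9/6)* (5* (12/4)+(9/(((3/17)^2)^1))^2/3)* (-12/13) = -3509772/13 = -269982.46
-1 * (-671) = 671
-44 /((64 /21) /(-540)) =31185 /4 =7796.25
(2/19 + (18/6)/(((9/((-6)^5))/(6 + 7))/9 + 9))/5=7581598/86430145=0.09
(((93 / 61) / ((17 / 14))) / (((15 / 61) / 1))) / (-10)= -217 / 425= -0.51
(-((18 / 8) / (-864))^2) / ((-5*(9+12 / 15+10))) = 1 / 14598144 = 0.00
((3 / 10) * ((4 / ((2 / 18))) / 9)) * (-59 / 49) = -354 / 245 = -1.44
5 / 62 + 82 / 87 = 1.02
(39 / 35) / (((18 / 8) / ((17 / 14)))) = 442 / 735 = 0.60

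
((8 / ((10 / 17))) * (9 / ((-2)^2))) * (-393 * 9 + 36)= -535653 / 5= -107130.60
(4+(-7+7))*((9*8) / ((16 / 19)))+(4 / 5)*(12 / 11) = 18858 / 55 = 342.87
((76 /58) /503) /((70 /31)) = 589 /510545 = 0.00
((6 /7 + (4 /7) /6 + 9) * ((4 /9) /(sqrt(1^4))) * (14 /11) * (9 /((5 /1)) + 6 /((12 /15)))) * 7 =16492 /45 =366.49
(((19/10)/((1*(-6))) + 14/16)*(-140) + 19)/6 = -355/36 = -9.86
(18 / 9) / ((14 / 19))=19 / 7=2.71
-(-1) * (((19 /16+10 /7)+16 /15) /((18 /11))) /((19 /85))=1156969 /114912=10.07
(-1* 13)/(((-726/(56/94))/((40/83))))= 7280/1416063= 0.01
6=6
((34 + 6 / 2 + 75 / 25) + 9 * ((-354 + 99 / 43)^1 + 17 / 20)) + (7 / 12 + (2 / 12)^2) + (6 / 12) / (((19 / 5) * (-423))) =-21544269217 / 6911820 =-3117.02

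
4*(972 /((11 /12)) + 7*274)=131048 /11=11913.45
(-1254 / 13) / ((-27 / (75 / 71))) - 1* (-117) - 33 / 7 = 2249584 / 19383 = 116.06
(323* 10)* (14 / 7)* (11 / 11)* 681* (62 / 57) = 4785160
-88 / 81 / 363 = -0.00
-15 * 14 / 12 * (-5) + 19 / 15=2663 / 30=88.77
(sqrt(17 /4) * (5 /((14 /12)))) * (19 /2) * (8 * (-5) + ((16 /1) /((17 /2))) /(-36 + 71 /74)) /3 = -83866380 * sqrt(17) /308567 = -1120.63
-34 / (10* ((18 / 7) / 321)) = -12733 / 30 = -424.43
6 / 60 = 1 / 10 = 0.10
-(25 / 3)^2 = -69.44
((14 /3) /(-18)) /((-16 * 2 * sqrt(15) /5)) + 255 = 7 * sqrt(15) /2592 + 255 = 255.01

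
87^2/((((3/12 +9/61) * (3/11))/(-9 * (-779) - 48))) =47151569916/97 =486098658.93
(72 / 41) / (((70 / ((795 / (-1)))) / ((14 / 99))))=-1272 / 451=-2.82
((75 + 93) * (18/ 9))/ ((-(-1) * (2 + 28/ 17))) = 2856/ 31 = 92.13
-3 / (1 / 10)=-30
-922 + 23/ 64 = -58985/ 64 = -921.64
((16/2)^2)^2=4096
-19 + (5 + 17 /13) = -165 /13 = -12.69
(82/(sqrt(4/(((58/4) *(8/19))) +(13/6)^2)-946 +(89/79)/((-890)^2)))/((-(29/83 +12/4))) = 2523407584245000 *sqrt(161965)/16049783513751887097979 +415362981372582512700/16049783513751887097979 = 0.03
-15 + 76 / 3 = 31 / 3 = 10.33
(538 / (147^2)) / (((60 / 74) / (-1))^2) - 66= -641419039 / 9724050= -65.96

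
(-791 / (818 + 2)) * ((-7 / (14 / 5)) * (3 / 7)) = 339 / 328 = 1.03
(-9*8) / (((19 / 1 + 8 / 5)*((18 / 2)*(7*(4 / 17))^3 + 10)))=-884340 / 12704947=-0.07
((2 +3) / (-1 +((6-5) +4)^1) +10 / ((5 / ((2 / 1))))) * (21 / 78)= 147 / 104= 1.41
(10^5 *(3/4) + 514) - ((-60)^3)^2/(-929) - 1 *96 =46726063322/929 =50297161.81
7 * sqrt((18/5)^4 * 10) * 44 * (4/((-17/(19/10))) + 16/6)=18827424 * sqrt(10)/2125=28017.67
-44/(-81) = 44/81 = 0.54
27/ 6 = 4.50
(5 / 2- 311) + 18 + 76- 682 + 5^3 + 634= -275 / 2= -137.50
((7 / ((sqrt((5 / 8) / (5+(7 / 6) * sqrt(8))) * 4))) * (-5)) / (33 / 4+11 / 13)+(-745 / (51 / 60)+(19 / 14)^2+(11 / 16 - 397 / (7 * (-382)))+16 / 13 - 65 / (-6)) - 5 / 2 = -867.73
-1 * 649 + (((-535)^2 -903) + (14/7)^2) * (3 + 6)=2567285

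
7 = 7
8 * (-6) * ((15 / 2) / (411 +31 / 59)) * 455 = -241605 / 607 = -398.03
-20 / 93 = -0.22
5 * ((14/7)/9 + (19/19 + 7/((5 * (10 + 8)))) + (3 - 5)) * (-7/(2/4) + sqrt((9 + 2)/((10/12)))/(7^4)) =49 - sqrt(330)/3430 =48.99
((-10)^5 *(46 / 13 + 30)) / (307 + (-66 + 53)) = -21800000 / 1911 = -11407.64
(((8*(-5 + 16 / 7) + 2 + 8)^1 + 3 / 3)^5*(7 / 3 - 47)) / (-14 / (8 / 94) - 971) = -70664062500 / 12722899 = -5554.09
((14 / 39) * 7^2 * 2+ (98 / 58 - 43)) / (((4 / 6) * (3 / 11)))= -38137 / 1131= -33.72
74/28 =37/14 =2.64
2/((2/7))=7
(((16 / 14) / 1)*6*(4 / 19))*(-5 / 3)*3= -960 / 133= -7.22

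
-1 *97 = -97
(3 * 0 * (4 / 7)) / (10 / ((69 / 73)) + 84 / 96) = 0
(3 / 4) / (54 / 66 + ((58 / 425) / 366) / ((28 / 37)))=17966025 / 19611103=0.92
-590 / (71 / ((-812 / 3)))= 479080 / 213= 2249.20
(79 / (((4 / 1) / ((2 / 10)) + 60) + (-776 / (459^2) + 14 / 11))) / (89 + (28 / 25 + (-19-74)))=-508560525 / 1506722224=-0.34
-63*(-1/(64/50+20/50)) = 75/2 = 37.50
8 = 8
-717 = -717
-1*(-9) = 9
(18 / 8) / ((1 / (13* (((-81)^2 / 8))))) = 767637 / 32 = 23988.66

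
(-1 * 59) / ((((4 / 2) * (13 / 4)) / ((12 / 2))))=-54.46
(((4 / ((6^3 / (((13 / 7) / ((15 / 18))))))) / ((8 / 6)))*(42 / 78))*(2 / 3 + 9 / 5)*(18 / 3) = 37 / 150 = 0.25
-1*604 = -604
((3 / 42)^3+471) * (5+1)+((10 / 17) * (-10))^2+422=1301578851 / 396508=3282.60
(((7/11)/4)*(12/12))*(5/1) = 35/44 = 0.80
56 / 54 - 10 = -242 / 27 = -8.96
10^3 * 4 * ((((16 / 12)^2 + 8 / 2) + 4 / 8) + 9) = 550000 / 9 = 61111.11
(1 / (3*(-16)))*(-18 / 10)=3 / 80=0.04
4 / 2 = 2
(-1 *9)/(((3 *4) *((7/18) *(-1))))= 27/14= 1.93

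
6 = 6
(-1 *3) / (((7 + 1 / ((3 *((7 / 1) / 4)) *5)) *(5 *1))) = -63 / 739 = -0.09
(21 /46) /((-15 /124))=-434 /115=-3.77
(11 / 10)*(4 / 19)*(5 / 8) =11 / 76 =0.14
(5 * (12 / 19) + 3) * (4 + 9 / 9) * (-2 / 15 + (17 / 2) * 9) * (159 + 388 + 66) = 54770937 / 38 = 1441340.45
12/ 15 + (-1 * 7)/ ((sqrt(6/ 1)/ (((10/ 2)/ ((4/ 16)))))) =-56.35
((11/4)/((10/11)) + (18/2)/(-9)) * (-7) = -567/40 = -14.18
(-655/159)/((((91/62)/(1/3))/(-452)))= 18355720/43407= 422.87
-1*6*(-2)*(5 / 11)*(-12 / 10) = -72 / 11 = -6.55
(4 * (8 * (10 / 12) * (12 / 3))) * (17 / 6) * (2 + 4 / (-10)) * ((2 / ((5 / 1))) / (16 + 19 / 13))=113152 / 10215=11.08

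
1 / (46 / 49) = 49 / 46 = 1.07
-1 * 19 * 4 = -76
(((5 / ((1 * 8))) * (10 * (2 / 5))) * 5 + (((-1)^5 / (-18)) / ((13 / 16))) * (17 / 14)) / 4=20611 / 6552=3.15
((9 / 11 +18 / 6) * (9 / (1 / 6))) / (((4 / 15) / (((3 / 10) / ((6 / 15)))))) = 25515 / 44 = 579.89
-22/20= -11/10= -1.10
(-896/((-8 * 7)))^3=4096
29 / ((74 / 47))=1363 / 74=18.42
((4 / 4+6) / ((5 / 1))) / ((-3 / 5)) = -7 / 3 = -2.33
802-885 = -83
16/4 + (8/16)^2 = 17/4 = 4.25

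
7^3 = 343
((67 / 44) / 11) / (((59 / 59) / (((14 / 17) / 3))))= 469 / 12342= 0.04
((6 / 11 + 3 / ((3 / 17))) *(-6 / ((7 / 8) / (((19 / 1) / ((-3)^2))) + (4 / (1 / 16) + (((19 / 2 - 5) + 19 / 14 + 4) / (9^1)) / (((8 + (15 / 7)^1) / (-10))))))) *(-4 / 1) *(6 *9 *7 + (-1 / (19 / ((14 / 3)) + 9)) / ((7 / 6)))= 3457307680128 / 1375900933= 2512.76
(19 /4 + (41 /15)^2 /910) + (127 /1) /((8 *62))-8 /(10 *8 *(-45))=84908951 /16926000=5.02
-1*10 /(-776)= 0.01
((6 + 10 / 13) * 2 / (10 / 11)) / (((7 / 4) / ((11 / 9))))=42592 / 4095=10.40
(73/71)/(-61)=-73/4331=-0.02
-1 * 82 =-82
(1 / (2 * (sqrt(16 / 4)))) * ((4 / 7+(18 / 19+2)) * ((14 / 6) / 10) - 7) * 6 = -9.27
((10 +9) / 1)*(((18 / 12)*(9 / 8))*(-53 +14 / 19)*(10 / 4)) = -134055 / 32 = -4189.22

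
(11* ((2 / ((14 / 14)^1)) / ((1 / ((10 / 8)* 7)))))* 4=770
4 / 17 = 0.24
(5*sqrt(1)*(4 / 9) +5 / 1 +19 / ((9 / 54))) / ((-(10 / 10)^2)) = -1091 / 9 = -121.22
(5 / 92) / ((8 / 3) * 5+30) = 3 / 2392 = 0.00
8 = 8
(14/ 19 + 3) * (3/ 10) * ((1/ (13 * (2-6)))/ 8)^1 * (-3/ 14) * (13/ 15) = 213/ 425600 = 0.00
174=174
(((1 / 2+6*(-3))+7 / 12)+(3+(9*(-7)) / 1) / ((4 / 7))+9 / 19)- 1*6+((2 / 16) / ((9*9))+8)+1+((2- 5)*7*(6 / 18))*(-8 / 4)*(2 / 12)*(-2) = -1515707 / 12312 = -123.11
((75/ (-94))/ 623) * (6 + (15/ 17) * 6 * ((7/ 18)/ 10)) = -15825/ 1991108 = -0.01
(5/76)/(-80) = -1/1216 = -0.00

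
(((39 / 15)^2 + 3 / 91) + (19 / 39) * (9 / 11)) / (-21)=-179969 / 525525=-0.34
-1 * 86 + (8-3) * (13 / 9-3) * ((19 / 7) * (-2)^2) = -1534 / 9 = -170.44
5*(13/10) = 13/2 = 6.50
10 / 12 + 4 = 29 / 6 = 4.83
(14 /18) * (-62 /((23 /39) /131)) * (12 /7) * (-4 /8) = 211172 /23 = 9181.39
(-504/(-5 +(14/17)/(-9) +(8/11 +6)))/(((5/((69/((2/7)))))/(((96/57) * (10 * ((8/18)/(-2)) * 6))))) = 17480365056/52307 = 334187.87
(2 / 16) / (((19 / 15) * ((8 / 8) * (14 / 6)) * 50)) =9 / 10640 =0.00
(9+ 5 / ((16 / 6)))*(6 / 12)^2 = 87 / 32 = 2.72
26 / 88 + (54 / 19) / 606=25343 / 84436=0.30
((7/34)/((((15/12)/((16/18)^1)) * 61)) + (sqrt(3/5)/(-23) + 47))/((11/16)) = 3190352/46665 - 16 * sqrt(15)/1265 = 68.32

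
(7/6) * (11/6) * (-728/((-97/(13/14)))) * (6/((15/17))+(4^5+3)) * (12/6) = 44842798/1455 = 30819.79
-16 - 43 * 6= -274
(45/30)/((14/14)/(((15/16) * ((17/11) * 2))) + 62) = 765/31796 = 0.02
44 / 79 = 0.56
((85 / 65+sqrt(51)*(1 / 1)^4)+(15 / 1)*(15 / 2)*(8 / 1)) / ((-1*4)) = -11717 / 52 - sqrt(51) / 4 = -227.11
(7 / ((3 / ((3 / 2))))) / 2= 7 / 4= 1.75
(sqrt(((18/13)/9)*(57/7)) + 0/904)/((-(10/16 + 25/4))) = -8*sqrt(10374)/5005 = -0.16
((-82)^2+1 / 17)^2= 45212967.06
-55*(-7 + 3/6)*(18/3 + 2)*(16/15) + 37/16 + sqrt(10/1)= sqrt(10) + 146543/48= 3056.14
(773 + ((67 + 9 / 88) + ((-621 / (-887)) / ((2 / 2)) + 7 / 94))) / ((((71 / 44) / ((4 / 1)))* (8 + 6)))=3084867733 / 20719433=148.89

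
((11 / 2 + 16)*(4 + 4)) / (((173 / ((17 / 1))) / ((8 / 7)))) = 23392 / 1211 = 19.32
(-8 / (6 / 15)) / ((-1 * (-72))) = -5 / 18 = -0.28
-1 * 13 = -13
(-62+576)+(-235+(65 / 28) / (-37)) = 288979 / 1036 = 278.94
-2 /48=-1 /24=-0.04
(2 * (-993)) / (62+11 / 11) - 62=-1964 / 21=-93.52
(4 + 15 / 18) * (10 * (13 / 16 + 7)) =18125 / 48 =377.60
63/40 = 1.58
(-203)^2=41209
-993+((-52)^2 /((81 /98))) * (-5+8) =238181 /27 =8821.52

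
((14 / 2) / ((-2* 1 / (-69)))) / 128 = 483 / 256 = 1.89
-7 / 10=-0.70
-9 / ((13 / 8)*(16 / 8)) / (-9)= 4 / 13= 0.31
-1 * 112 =-112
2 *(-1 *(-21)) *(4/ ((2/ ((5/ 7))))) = 60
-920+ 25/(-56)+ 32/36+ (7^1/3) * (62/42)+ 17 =-151051/168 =-899.11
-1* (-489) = 489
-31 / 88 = -0.35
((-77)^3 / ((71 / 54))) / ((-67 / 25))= 616319550 / 4757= 129560.55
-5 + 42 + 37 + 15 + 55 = 144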